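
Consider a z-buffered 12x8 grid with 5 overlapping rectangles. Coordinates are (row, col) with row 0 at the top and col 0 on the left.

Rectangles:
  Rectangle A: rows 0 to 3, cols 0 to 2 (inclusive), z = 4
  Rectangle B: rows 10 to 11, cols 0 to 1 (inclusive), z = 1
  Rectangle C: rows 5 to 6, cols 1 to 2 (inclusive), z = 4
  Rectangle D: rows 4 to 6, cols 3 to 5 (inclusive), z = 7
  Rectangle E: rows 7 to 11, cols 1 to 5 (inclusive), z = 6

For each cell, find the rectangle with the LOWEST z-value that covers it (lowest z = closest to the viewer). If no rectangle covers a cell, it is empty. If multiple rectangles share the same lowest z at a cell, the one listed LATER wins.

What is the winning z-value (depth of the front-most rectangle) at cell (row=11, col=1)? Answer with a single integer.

Answer: 1

Derivation:
Check cell (11,1):
  A: rows 0-3 cols 0-2 -> outside (row miss)
  B: rows 10-11 cols 0-1 z=1 -> covers; best now B (z=1)
  C: rows 5-6 cols 1-2 -> outside (row miss)
  D: rows 4-6 cols 3-5 -> outside (row miss)
  E: rows 7-11 cols 1-5 z=6 -> covers; best now B (z=1)
Winner: B at z=1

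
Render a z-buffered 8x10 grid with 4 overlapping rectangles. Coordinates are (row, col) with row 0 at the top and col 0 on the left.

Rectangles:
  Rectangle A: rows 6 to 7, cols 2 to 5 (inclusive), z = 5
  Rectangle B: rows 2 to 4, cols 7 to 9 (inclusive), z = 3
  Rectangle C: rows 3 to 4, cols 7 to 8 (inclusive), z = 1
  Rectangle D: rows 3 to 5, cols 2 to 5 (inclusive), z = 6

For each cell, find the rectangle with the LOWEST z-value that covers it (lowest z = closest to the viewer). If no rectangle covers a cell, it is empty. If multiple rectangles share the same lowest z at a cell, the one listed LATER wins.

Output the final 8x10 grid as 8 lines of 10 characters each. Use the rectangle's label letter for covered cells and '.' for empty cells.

..........
..........
.......BBB
..DDDD.CCB
..DDDD.CCB
..DDDD....
..AAAA....
..AAAA....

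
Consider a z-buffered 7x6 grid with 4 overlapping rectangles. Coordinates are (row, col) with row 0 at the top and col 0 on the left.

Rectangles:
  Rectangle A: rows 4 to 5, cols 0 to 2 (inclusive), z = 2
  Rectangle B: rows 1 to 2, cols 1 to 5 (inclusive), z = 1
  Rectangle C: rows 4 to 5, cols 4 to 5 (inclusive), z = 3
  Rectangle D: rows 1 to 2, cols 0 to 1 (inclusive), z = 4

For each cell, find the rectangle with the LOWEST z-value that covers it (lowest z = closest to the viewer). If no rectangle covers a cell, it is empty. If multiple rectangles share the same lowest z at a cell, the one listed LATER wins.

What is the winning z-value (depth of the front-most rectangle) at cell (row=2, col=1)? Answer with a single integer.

Answer: 1

Derivation:
Check cell (2,1):
  A: rows 4-5 cols 0-2 -> outside (row miss)
  B: rows 1-2 cols 1-5 z=1 -> covers; best now B (z=1)
  C: rows 4-5 cols 4-5 -> outside (row miss)
  D: rows 1-2 cols 0-1 z=4 -> covers; best now B (z=1)
Winner: B at z=1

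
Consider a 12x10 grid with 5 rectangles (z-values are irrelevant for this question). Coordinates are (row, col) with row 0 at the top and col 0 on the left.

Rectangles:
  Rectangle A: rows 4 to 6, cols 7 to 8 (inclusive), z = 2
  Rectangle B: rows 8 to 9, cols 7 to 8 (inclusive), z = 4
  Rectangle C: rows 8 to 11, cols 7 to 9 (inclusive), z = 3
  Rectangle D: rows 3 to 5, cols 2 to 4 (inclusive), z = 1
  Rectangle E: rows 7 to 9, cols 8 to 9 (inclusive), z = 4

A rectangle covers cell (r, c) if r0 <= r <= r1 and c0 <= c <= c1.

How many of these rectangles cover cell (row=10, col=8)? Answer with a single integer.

Answer: 1

Derivation:
Check cell (10,8):
  A: rows 4-6 cols 7-8 -> outside (row miss)
  B: rows 8-9 cols 7-8 -> outside (row miss)
  C: rows 8-11 cols 7-9 -> covers
  D: rows 3-5 cols 2-4 -> outside (row miss)
  E: rows 7-9 cols 8-9 -> outside (row miss)
Count covering = 1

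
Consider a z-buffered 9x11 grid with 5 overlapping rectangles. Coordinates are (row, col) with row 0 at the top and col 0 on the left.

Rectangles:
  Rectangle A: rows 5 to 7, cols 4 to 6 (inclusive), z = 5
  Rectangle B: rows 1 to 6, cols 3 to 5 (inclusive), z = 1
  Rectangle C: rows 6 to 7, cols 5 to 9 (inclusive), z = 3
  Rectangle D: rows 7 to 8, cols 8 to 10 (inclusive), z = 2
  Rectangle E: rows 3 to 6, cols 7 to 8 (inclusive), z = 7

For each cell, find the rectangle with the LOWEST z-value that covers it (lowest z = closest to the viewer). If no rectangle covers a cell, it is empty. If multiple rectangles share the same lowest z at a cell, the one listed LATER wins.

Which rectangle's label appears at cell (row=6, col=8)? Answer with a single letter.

Check cell (6,8):
  A: rows 5-7 cols 4-6 -> outside (col miss)
  B: rows 1-6 cols 3-5 -> outside (col miss)
  C: rows 6-7 cols 5-9 z=3 -> covers; best now C (z=3)
  D: rows 7-8 cols 8-10 -> outside (row miss)
  E: rows 3-6 cols 7-8 z=7 -> covers; best now C (z=3)
Winner: C at z=3

Answer: C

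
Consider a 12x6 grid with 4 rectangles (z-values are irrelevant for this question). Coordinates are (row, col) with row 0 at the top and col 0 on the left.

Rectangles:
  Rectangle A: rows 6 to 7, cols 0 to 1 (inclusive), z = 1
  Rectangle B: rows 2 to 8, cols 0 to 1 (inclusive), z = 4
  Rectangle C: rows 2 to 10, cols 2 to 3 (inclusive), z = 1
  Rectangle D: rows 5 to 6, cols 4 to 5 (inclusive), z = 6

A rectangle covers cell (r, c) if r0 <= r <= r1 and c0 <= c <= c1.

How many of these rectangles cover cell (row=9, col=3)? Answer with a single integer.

Check cell (9,3):
  A: rows 6-7 cols 0-1 -> outside (row miss)
  B: rows 2-8 cols 0-1 -> outside (row miss)
  C: rows 2-10 cols 2-3 -> covers
  D: rows 5-6 cols 4-5 -> outside (row miss)
Count covering = 1

Answer: 1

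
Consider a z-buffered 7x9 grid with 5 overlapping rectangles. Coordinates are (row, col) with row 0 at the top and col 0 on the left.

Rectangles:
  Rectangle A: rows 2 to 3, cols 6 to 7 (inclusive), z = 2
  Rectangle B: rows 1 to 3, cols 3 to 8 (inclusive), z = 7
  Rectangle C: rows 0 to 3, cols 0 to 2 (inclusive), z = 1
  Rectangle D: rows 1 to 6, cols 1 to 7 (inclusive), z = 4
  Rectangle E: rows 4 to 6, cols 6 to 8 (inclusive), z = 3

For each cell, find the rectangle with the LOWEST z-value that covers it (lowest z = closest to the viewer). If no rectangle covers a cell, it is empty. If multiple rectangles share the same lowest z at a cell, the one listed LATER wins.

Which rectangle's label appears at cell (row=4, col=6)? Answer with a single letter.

Check cell (4,6):
  A: rows 2-3 cols 6-7 -> outside (row miss)
  B: rows 1-3 cols 3-8 -> outside (row miss)
  C: rows 0-3 cols 0-2 -> outside (row miss)
  D: rows 1-6 cols 1-7 z=4 -> covers; best now D (z=4)
  E: rows 4-6 cols 6-8 z=3 -> covers; best now E (z=3)
Winner: E at z=3

Answer: E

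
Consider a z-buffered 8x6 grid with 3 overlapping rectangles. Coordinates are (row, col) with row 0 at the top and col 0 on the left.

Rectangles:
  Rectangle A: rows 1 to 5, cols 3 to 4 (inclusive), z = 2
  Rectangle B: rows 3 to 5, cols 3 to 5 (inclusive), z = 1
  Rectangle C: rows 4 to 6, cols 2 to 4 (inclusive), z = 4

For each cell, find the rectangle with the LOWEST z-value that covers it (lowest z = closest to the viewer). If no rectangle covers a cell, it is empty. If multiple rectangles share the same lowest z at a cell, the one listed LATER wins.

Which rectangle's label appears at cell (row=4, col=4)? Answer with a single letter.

Answer: B

Derivation:
Check cell (4,4):
  A: rows 1-5 cols 3-4 z=2 -> covers; best now A (z=2)
  B: rows 3-5 cols 3-5 z=1 -> covers; best now B (z=1)
  C: rows 4-6 cols 2-4 z=4 -> covers; best now B (z=1)
Winner: B at z=1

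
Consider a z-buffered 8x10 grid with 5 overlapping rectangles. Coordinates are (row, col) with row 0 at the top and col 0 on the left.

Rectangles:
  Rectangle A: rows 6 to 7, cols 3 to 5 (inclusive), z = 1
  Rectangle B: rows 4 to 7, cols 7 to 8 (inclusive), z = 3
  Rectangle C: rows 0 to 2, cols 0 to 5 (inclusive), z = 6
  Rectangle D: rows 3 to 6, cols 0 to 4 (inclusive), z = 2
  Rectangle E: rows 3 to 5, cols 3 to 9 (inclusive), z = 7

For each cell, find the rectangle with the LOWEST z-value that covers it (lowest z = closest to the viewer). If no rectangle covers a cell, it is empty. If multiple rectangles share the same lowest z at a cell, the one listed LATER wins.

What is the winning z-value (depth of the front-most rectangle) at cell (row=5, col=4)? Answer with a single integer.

Answer: 2

Derivation:
Check cell (5,4):
  A: rows 6-7 cols 3-5 -> outside (row miss)
  B: rows 4-7 cols 7-8 -> outside (col miss)
  C: rows 0-2 cols 0-5 -> outside (row miss)
  D: rows 3-6 cols 0-4 z=2 -> covers; best now D (z=2)
  E: rows 3-5 cols 3-9 z=7 -> covers; best now D (z=2)
Winner: D at z=2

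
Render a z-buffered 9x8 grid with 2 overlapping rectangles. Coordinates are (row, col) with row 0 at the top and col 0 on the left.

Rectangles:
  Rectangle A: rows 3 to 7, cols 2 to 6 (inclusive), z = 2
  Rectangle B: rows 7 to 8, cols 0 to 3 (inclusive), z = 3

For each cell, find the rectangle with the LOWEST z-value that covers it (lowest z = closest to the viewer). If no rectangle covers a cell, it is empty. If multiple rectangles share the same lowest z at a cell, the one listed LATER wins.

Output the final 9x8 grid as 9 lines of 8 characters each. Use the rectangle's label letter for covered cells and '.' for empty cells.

........
........
........
..AAAAA.
..AAAAA.
..AAAAA.
..AAAAA.
BBAAAAA.
BBBB....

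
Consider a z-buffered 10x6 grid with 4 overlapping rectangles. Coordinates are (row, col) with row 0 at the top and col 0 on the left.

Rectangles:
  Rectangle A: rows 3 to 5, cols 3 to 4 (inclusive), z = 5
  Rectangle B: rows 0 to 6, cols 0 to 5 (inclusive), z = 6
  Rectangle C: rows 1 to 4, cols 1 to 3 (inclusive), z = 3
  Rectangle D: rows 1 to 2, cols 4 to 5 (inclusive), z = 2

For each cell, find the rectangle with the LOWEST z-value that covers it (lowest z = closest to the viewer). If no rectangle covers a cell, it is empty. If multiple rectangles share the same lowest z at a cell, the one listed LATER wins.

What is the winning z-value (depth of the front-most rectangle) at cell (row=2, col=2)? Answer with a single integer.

Answer: 3

Derivation:
Check cell (2,2):
  A: rows 3-5 cols 3-4 -> outside (row miss)
  B: rows 0-6 cols 0-5 z=6 -> covers; best now B (z=6)
  C: rows 1-4 cols 1-3 z=3 -> covers; best now C (z=3)
  D: rows 1-2 cols 4-5 -> outside (col miss)
Winner: C at z=3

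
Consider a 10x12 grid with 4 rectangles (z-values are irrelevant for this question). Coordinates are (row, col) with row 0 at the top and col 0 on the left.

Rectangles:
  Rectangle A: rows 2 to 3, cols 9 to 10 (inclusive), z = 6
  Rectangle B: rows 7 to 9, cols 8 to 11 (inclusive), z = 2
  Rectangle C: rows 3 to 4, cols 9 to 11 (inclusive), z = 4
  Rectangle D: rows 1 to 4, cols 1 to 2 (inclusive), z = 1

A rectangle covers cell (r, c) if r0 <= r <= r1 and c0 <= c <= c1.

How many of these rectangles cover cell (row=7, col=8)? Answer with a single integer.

Check cell (7,8):
  A: rows 2-3 cols 9-10 -> outside (row miss)
  B: rows 7-9 cols 8-11 -> covers
  C: rows 3-4 cols 9-11 -> outside (row miss)
  D: rows 1-4 cols 1-2 -> outside (row miss)
Count covering = 1

Answer: 1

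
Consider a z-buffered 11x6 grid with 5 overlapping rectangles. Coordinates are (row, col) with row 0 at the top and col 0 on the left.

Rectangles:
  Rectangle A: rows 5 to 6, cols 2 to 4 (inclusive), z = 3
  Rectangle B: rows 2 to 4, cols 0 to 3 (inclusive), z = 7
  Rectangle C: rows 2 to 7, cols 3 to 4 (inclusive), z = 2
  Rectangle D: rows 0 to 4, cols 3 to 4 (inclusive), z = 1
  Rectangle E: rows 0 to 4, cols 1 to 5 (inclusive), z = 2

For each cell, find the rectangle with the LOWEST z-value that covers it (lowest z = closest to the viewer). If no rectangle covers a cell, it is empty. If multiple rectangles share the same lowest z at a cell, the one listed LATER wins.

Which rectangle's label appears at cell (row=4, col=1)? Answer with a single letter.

Answer: E

Derivation:
Check cell (4,1):
  A: rows 5-6 cols 2-4 -> outside (row miss)
  B: rows 2-4 cols 0-3 z=7 -> covers; best now B (z=7)
  C: rows 2-7 cols 3-4 -> outside (col miss)
  D: rows 0-4 cols 3-4 -> outside (col miss)
  E: rows 0-4 cols 1-5 z=2 -> covers; best now E (z=2)
Winner: E at z=2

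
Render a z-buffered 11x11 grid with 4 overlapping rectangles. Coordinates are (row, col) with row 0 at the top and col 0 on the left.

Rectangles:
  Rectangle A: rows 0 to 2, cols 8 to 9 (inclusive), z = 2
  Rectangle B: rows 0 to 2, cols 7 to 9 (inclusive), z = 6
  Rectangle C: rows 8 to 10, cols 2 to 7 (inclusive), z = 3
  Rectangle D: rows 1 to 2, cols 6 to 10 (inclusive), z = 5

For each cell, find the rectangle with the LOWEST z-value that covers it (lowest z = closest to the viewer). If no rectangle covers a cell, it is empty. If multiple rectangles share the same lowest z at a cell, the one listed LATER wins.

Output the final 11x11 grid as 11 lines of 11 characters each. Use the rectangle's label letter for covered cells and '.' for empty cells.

.......BAA.
......DDAAD
......DDAAD
...........
...........
...........
...........
...........
..CCCCCC...
..CCCCCC...
..CCCCCC...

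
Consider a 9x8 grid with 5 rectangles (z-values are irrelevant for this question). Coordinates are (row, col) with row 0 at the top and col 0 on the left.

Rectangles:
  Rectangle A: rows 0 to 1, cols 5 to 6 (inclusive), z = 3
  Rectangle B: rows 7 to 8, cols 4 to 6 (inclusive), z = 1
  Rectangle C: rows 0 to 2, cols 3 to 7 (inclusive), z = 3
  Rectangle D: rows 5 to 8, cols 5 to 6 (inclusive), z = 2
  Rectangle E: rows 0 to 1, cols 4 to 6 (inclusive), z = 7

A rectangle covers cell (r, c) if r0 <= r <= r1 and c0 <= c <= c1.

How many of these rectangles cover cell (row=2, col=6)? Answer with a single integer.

Answer: 1

Derivation:
Check cell (2,6):
  A: rows 0-1 cols 5-6 -> outside (row miss)
  B: rows 7-8 cols 4-6 -> outside (row miss)
  C: rows 0-2 cols 3-7 -> covers
  D: rows 5-8 cols 5-6 -> outside (row miss)
  E: rows 0-1 cols 4-6 -> outside (row miss)
Count covering = 1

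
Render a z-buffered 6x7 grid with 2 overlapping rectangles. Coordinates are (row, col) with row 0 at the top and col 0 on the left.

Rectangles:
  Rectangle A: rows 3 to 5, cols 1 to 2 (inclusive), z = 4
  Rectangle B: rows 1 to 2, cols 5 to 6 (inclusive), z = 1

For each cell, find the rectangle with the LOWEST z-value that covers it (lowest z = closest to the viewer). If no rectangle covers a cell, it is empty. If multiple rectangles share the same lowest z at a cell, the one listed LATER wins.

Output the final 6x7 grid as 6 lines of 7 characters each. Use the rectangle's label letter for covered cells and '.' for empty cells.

.......
.....BB
.....BB
.AA....
.AA....
.AA....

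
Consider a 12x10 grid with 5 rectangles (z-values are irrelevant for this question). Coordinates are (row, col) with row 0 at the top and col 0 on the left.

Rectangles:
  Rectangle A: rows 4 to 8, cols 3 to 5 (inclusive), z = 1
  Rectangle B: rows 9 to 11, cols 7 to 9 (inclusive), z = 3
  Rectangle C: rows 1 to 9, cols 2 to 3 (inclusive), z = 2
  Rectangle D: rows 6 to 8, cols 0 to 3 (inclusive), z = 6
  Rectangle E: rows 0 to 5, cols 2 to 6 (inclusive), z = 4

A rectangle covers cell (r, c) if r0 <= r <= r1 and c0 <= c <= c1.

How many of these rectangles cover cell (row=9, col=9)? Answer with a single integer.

Answer: 1

Derivation:
Check cell (9,9):
  A: rows 4-8 cols 3-5 -> outside (row miss)
  B: rows 9-11 cols 7-9 -> covers
  C: rows 1-9 cols 2-3 -> outside (col miss)
  D: rows 6-8 cols 0-3 -> outside (row miss)
  E: rows 0-5 cols 2-6 -> outside (row miss)
Count covering = 1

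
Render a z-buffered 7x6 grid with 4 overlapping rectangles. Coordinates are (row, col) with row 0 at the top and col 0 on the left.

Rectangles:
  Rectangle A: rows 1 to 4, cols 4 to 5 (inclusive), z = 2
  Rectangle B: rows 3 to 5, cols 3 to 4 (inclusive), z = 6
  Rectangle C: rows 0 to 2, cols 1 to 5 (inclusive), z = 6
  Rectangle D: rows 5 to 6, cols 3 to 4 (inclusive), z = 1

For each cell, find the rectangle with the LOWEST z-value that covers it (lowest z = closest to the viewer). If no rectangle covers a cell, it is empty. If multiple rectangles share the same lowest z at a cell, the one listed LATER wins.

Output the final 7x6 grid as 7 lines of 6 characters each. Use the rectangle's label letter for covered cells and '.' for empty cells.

.CCCCC
.CCCAA
.CCCAA
...BAA
...BAA
...DD.
...DD.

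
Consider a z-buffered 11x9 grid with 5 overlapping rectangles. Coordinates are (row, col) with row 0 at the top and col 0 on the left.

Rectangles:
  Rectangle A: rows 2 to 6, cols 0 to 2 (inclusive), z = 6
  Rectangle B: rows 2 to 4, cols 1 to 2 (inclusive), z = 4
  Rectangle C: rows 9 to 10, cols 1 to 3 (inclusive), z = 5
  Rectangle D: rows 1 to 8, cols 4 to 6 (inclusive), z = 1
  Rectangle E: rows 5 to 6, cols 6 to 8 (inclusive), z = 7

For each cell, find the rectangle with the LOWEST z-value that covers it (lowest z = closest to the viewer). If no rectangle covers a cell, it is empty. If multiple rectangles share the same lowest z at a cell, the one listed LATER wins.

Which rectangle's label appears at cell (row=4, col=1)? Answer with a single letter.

Answer: B

Derivation:
Check cell (4,1):
  A: rows 2-6 cols 0-2 z=6 -> covers; best now A (z=6)
  B: rows 2-4 cols 1-2 z=4 -> covers; best now B (z=4)
  C: rows 9-10 cols 1-3 -> outside (row miss)
  D: rows 1-8 cols 4-6 -> outside (col miss)
  E: rows 5-6 cols 6-8 -> outside (row miss)
Winner: B at z=4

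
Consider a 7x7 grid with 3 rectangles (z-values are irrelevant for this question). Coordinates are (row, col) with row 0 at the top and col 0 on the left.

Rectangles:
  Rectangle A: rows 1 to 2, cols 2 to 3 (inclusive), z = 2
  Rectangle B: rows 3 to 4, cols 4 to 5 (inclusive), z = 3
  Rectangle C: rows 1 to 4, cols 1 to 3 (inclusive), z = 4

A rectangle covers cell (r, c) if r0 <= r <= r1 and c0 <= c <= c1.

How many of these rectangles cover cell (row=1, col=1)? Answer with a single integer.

Check cell (1,1):
  A: rows 1-2 cols 2-3 -> outside (col miss)
  B: rows 3-4 cols 4-5 -> outside (row miss)
  C: rows 1-4 cols 1-3 -> covers
Count covering = 1

Answer: 1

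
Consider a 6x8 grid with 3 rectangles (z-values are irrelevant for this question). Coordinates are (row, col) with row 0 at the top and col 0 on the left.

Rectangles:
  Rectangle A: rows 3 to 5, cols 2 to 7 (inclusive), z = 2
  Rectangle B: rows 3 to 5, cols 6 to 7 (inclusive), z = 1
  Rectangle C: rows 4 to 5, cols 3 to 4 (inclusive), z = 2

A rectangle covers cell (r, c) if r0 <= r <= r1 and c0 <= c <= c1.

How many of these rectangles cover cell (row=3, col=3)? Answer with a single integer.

Check cell (3,3):
  A: rows 3-5 cols 2-7 -> covers
  B: rows 3-5 cols 6-7 -> outside (col miss)
  C: rows 4-5 cols 3-4 -> outside (row miss)
Count covering = 1

Answer: 1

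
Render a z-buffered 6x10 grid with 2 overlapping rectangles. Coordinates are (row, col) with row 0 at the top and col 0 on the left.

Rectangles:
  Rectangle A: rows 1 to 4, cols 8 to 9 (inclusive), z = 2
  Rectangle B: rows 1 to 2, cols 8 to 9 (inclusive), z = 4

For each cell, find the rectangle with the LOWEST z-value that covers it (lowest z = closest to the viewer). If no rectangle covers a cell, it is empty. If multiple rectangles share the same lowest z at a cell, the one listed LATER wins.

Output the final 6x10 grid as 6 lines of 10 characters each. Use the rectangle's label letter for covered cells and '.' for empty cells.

..........
........AA
........AA
........AA
........AA
..........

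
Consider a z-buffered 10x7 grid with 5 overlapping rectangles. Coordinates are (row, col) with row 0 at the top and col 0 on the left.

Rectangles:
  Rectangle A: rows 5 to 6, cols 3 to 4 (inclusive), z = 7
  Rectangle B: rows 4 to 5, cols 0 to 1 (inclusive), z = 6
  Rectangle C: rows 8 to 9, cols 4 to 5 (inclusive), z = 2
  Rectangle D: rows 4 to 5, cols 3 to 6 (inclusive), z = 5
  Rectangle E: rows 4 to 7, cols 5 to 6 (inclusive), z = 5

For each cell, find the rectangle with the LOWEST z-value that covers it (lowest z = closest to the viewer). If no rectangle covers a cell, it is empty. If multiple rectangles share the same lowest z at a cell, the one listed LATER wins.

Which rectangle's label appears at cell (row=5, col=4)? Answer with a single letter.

Answer: D

Derivation:
Check cell (5,4):
  A: rows 5-6 cols 3-4 z=7 -> covers; best now A (z=7)
  B: rows 4-5 cols 0-1 -> outside (col miss)
  C: rows 8-9 cols 4-5 -> outside (row miss)
  D: rows 4-5 cols 3-6 z=5 -> covers; best now D (z=5)
  E: rows 4-7 cols 5-6 -> outside (col miss)
Winner: D at z=5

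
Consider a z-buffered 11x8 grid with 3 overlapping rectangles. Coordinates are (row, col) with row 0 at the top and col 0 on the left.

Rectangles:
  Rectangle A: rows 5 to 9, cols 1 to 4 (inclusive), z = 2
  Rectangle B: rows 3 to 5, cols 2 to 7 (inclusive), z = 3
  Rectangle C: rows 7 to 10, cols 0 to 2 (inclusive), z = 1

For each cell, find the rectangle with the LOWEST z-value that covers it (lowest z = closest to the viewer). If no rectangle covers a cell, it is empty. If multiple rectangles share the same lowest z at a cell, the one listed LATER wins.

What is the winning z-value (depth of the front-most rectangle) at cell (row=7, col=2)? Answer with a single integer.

Check cell (7,2):
  A: rows 5-9 cols 1-4 z=2 -> covers; best now A (z=2)
  B: rows 3-5 cols 2-7 -> outside (row miss)
  C: rows 7-10 cols 0-2 z=1 -> covers; best now C (z=1)
Winner: C at z=1

Answer: 1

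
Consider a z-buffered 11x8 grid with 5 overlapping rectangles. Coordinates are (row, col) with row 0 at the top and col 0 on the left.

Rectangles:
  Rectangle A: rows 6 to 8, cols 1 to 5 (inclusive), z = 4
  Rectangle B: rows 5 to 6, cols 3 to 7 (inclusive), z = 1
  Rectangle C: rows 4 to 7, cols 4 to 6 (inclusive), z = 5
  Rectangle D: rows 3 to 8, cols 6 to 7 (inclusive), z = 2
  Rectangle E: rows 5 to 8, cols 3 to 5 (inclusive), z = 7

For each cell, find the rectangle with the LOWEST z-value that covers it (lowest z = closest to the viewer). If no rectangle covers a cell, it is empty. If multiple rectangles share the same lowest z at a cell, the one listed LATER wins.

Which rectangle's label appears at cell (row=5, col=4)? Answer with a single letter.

Answer: B

Derivation:
Check cell (5,4):
  A: rows 6-8 cols 1-5 -> outside (row miss)
  B: rows 5-6 cols 3-7 z=1 -> covers; best now B (z=1)
  C: rows 4-7 cols 4-6 z=5 -> covers; best now B (z=1)
  D: rows 3-8 cols 6-7 -> outside (col miss)
  E: rows 5-8 cols 3-5 z=7 -> covers; best now B (z=1)
Winner: B at z=1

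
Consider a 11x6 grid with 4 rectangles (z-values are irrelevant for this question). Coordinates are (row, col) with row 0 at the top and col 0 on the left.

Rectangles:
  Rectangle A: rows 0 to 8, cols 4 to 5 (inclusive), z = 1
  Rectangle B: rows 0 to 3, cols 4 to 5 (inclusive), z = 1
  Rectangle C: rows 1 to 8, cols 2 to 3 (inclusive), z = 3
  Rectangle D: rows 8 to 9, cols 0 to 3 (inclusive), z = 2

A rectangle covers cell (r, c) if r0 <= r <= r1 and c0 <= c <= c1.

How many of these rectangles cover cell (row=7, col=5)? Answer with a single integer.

Check cell (7,5):
  A: rows 0-8 cols 4-5 -> covers
  B: rows 0-3 cols 4-5 -> outside (row miss)
  C: rows 1-8 cols 2-3 -> outside (col miss)
  D: rows 8-9 cols 0-3 -> outside (row miss)
Count covering = 1

Answer: 1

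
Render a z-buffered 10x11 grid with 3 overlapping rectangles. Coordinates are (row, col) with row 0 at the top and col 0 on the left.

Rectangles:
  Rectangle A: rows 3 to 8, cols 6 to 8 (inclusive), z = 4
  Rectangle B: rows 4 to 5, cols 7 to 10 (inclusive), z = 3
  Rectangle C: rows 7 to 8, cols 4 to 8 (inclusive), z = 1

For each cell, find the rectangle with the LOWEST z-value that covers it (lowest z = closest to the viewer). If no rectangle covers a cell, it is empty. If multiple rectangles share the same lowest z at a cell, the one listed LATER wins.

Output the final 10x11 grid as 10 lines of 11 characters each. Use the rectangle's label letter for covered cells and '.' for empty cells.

...........
...........
...........
......AAA..
......ABBBB
......ABBBB
......AAA..
....CCCCC..
....CCCCC..
...........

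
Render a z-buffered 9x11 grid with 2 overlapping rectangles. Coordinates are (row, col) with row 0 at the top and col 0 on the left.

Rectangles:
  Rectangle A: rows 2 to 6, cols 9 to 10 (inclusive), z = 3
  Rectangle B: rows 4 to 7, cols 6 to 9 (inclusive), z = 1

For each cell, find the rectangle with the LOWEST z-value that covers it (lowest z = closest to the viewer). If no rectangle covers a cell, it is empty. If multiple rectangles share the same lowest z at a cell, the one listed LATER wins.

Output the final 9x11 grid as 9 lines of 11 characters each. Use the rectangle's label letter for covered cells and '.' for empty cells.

...........
...........
.........AA
.........AA
......BBBBA
......BBBBA
......BBBBA
......BBBB.
...........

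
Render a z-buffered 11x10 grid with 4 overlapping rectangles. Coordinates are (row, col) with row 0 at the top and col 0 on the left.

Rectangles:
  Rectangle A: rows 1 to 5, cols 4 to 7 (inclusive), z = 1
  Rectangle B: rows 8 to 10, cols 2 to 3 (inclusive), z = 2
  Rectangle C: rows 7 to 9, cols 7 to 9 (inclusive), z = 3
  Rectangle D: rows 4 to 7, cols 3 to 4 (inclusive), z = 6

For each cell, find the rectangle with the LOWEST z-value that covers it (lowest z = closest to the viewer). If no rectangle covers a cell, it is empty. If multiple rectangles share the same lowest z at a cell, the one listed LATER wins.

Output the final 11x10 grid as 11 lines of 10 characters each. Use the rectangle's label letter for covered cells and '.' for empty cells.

..........
....AAAA..
....AAAA..
....AAAA..
...DAAAA..
...DAAAA..
...DD.....
...DD..CCC
..BB...CCC
..BB...CCC
..BB......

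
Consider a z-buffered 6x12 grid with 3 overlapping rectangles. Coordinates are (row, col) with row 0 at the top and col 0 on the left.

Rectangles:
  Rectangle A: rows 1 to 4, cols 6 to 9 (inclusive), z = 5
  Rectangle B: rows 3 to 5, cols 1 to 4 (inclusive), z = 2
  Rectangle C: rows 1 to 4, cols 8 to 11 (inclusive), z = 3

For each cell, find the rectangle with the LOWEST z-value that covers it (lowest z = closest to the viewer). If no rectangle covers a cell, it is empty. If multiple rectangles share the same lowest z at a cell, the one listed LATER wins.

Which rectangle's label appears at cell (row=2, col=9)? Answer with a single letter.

Answer: C

Derivation:
Check cell (2,9):
  A: rows 1-4 cols 6-9 z=5 -> covers; best now A (z=5)
  B: rows 3-5 cols 1-4 -> outside (row miss)
  C: rows 1-4 cols 8-11 z=3 -> covers; best now C (z=3)
Winner: C at z=3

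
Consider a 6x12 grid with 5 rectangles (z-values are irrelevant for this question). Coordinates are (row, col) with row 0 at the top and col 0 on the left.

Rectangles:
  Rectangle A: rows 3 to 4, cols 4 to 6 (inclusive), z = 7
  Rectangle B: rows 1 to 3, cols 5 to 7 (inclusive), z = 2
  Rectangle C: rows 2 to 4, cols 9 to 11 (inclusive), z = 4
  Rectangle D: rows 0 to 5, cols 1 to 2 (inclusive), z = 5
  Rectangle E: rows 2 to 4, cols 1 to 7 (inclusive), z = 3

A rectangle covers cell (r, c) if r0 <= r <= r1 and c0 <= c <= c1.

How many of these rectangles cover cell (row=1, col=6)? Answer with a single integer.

Answer: 1

Derivation:
Check cell (1,6):
  A: rows 3-4 cols 4-6 -> outside (row miss)
  B: rows 1-3 cols 5-7 -> covers
  C: rows 2-4 cols 9-11 -> outside (row miss)
  D: rows 0-5 cols 1-2 -> outside (col miss)
  E: rows 2-4 cols 1-7 -> outside (row miss)
Count covering = 1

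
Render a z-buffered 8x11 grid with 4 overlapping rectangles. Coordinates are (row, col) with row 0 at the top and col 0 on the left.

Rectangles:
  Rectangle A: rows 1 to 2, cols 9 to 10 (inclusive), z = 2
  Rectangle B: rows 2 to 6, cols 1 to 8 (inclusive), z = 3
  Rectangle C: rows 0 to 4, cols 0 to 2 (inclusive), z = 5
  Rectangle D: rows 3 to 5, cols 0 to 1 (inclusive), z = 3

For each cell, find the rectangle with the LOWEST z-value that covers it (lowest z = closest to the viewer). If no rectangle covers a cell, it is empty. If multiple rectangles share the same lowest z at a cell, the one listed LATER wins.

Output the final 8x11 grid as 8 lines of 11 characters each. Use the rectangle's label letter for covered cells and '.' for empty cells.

CCC........
CCC......AA
CBBBBBBBBAA
DDBBBBBBB..
DDBBBBBBB..
DDBBBBBBB..
.BBBBBBBB..
...........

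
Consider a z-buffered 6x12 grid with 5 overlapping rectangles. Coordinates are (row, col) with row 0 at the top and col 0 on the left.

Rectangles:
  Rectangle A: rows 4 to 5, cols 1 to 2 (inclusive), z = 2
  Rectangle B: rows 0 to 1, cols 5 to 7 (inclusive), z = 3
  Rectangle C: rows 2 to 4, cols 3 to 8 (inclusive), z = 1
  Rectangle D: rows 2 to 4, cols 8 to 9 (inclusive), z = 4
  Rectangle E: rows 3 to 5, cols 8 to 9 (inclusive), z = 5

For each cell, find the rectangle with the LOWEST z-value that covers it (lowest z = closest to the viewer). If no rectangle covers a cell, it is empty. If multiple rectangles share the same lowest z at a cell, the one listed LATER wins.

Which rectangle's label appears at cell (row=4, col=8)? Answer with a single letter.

Check cell (4,8):
  A: rows 4-5 cols 1-2 -> outside (col miss)
  B: rows 0-1 cols 5-7 -> outside (row miss)
  C: rows 2-4 cols 3-8 z=1 -> covers; best now C (z=1)
  D: rows 2-4 cols 8-9 z=4 -> covers; best now C (z=1)
  E: rows 3-5 cols 8-9 z=5 -> covers; best now C (z=1)
Winner: C at z=1

Answer: C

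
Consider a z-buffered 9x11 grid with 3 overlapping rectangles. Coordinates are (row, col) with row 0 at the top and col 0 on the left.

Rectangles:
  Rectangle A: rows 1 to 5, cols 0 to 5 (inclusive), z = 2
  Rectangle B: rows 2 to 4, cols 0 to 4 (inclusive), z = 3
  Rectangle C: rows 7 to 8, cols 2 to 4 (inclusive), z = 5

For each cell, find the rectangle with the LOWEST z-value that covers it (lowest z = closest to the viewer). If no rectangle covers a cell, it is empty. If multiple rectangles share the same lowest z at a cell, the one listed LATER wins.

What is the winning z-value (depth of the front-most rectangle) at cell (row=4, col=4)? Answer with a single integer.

Check cell (4,4):
  A: rows 1-5 cols 0-5 z=2 -> covers; best now A (z=2)
  B: rows 2-4 cols 0-4 z=3 -> covers; best now A (z=2)
  C: rows 7-8 cols 2-4 -> outside (row miss)
Winner: A at z=2

Answer: 2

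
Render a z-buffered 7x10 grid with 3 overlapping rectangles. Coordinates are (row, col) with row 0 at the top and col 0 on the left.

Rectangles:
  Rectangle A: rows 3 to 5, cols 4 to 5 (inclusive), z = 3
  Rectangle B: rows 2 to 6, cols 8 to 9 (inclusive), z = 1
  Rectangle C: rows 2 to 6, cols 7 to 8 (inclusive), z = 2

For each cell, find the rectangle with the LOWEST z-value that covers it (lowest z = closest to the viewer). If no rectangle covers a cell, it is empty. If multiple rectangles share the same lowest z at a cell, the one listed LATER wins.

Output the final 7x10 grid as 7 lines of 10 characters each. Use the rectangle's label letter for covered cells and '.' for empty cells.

..........
..........
.......CBB
....AA.CBB
....AA.CBB
....AA.CBB
.......CBB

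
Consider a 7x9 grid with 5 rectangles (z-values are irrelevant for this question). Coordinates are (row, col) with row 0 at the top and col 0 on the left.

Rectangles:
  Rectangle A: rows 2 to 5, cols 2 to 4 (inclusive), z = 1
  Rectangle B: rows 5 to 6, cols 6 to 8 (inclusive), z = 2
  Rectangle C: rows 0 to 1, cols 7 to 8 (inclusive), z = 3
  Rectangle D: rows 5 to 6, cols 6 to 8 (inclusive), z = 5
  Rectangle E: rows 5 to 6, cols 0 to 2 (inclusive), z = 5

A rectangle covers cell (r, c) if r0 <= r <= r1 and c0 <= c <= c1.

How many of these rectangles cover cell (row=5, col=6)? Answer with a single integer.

Answer: 2

Derivation:
Check cell (5,6):
  A: rows 2-5 cols 2-4 -> outside (col miss)
  B: rows 5-6 cols 6-8 -> covers
  C: rows 0-1 cols 7-8 -> outside (row miss)
  D: rows 5-6 cols 6-8 -> covers
  E: rows 5-6 cols 0-2 -> outside (col miss)
Count covering = 2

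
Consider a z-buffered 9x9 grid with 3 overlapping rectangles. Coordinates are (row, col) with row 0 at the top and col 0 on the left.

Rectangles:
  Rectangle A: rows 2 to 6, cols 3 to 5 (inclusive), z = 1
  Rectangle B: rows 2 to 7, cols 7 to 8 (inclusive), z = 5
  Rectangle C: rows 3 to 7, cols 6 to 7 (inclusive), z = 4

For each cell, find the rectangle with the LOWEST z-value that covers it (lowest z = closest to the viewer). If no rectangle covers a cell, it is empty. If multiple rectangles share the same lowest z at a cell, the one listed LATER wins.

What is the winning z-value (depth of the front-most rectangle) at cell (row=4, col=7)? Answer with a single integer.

Answer: 4

Derivation:
Check cell (4,7):
  A: rows 2-6 cols 3-5 -> outside (col miss)
  B: rows 2-7 cols 7-8 z=5 -> covers; best now B (z=5)
  C: rows 3-7 cols 6-7 z=4 -> covers; best now C (z=4)
Winner: C at z=4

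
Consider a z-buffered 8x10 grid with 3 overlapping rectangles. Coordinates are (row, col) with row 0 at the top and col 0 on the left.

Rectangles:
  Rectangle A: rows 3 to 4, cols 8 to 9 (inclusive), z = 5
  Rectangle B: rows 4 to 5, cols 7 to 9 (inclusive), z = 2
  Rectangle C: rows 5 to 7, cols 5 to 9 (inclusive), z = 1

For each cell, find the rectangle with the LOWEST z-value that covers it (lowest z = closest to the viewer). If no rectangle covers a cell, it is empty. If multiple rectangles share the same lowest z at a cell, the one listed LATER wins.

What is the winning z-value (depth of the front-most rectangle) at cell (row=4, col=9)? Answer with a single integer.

Check cell (4,9):
  A: rows 3-4 cols 8-9 z=5 -> covers; best now A (z=5)
  B: rows 4-5 cols 7-9 z=2 -> covers; best now B (z=2)
  C: rows 5-7 cols 5-9 -> outside (row miss)
Winner: B at z=2

Answer: 2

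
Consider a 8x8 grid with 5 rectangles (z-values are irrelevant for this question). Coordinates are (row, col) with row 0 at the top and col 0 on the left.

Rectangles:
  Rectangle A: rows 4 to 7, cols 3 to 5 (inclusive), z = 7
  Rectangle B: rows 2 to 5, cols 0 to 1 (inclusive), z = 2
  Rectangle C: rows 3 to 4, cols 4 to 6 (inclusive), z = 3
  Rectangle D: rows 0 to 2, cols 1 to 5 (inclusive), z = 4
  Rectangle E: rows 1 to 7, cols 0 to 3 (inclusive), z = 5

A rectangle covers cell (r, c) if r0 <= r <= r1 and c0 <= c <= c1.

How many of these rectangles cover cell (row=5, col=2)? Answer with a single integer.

Answer: 1

Derivation:
Check cell (5,2):
  A: rows 4-7 cols 3-5 -> outside (col miss)
  B: rows 2-5 cols 0-1 -> outside (col miss)
  C: rows 3-4 cols 4-6 -> outside (row miss)
  D: rows 0-2 cols 1-5 -> outside (row miss)
  E: rows 1-7 cols 0-3 -> covers
Count covering = 1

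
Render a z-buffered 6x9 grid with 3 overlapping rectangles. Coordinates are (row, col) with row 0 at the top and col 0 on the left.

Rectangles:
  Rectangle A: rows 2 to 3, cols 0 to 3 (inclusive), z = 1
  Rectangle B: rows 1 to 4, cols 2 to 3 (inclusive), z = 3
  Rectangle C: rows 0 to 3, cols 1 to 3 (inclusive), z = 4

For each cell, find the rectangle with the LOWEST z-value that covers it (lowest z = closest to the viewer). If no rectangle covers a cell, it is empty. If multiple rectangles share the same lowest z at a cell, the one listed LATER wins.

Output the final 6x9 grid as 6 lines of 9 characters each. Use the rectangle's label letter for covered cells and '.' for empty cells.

.CCC.....
.CBB.....
AAAA.....
AAAA.....
..BB.....
.........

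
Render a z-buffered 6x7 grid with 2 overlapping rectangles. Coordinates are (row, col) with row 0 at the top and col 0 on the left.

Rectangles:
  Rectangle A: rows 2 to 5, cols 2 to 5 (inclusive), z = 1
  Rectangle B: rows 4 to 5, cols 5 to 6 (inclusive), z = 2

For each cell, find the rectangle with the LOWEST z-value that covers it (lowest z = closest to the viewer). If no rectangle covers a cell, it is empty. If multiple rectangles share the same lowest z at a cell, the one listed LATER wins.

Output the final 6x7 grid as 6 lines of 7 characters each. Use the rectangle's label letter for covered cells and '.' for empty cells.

.......
.......
..AAAA.
..AAAA.
..AAAAB
..AAAAB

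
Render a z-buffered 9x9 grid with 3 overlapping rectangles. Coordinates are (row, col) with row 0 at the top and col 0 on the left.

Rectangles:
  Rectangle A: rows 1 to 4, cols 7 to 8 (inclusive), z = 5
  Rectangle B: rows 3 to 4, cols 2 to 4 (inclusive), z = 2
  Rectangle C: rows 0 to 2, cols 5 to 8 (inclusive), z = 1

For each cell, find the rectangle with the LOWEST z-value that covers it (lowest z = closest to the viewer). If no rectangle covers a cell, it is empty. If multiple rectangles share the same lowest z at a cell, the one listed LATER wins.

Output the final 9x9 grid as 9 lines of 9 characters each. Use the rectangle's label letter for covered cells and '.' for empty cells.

.....CCCC
.....CCCC
.....CCCC
..BBB..AA
..BBB..AA
.........
.........
.........
.........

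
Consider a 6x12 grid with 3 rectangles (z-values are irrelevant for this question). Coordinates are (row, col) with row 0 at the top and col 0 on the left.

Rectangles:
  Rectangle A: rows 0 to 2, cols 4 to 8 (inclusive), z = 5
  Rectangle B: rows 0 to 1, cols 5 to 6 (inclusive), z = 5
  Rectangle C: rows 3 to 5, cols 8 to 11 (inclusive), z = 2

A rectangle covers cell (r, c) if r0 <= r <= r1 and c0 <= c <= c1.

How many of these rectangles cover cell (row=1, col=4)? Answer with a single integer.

Answer: 1

Derivation:
Check cell (1,4):
  A: rows 0-2 cols 4-8 -> covers
  B: rows 0-1 cols 5-6 -> outside (col miss)
  C: rows 3-5 cols 8-11 -> outside (row miss)
Count covering = 1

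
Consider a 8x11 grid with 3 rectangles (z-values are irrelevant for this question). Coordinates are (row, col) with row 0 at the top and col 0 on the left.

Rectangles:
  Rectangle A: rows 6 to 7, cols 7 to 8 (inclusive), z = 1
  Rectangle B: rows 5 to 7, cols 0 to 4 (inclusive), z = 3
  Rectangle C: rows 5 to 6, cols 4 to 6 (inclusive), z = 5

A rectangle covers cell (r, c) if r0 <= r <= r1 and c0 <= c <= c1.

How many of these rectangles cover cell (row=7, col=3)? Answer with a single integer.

Answer: 1

Derivation:
Check cell (7,3):
  A: rows 6-7 cols 7-8 -> outside (col miss)
  B: rows 5-7 cols 0-4 -> covers
  C: rows 5-6 cols 4-6 -> outside (row miss)
Count covering = 1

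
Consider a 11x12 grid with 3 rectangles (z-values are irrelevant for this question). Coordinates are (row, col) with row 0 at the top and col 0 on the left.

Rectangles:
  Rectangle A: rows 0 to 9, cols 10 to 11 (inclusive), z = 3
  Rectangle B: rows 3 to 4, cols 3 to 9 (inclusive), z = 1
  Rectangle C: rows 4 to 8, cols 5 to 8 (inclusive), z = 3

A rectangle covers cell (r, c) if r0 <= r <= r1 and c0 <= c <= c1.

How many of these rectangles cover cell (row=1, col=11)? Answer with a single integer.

Answer: 1

Derivation:
Check cell (1,11):
  A: rows 0-9 cols 10-11 -> covers
  B: rows 3-4 cols 3-9 -> outside (row miss)
  C: rows 4-8 cols 5-8 -> outside (row miss)
Count covering = 1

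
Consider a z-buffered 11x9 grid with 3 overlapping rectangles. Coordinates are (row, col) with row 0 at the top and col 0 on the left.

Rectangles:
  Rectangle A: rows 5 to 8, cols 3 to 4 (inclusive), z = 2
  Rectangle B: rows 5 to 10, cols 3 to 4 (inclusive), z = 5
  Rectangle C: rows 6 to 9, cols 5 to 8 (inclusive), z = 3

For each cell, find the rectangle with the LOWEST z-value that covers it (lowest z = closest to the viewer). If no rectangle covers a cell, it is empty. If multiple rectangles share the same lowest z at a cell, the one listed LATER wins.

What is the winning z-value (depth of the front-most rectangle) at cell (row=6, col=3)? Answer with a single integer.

Answer: 2

Derivation:
Check cell (6,3):
  A: rows 5-8 cols 3-4 z=2 -> covers; best now A (z=2)
  B: rows 5-10 cols 3-4 z=5 -> covers; best now A (z=2)
  C: rows 6-9 cols 5-8 -> outside (col miss)
Winner: A at z=2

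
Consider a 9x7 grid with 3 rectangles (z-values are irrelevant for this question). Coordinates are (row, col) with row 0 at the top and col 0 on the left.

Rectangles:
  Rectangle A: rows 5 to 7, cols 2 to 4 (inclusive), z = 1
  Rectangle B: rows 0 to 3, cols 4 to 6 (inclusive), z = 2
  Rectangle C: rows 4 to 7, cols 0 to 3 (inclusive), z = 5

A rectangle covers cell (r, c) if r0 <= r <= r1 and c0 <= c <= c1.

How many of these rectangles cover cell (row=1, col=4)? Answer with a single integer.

Check cell (1,4):
  A: rows 5-7 cols 2-4 -> outside (row miss)
  B: rows 0-3 cols 4-6 -> covers
  C: rows 4-7 cols 0-3 -> outside (row miss)
Count covering = 1

Answer: 1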